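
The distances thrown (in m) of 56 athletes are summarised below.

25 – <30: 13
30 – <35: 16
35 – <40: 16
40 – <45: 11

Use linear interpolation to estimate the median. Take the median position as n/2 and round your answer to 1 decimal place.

34.7

Cumulative frequencies: 13, 29, 45, 56
n = 56; position = n/2 = 28.
This falls in the class 30 – <35: L = 30, F = 13, f = 16, h = 5.
Median ≈ 30 + ((28 − 13) / 16) × 5 = 34.6875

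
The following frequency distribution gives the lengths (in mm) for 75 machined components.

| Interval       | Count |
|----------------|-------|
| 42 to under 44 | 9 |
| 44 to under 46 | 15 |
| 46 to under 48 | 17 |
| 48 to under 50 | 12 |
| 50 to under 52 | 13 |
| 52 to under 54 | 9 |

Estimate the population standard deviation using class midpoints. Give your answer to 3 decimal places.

Midpoints: 43, 45, 47, 49, 51, 53
n = 75, Σfm = 3589, mean = 47.8533
Σfm² = 172475
Σf(m − x̄)² = Σfm² − (Σfm)²/n = 172475 − 3589²/75 = 729.3867
Population variance = 729.3867 / 75 = 9.7252
Standard deviation = √9.7252 = 3.1185

3.119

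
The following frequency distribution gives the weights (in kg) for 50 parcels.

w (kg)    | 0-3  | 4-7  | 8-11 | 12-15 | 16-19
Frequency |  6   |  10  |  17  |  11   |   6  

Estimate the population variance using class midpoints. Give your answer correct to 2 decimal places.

22.07

Midpoints: 1.5, 5.5, 9.5, 13.5, 17.5
n = 50, Σfm = 479, mean = 9.5800
Σfm² = 5692.5
Σf(m − x̄)² = Σfm² − (Σfm)²/n = 5692.5 − 479²/50 = 1103.6800
Population variance = 1103.6800 / 50 = 22.0736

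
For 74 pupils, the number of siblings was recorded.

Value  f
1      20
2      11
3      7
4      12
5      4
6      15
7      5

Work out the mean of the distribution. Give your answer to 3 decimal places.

3.459

Values: 1, 2, 3, 4, 5, 6, 7
Σfx = 20×1 + 11×2 + 7×3 + 12×4 + 4×5 + 15×6 + 5×7 = 256
n = Σf = 74
Mean = 256 / 74 = 3.4595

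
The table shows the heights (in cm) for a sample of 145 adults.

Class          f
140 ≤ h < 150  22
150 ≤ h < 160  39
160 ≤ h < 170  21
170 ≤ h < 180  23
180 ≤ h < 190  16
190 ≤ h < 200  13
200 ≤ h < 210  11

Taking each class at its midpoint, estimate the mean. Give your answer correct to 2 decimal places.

168.79

Midpoints: 145, 155, 165, 175, 185, 195, 205
Σfm = 22×145 + 39×155 + 21×165 + 23×175 + 16×185 + 13×195 + 11×205 = 24475
n = Σf = 145
Mean = 24475 / 145 = 168.7931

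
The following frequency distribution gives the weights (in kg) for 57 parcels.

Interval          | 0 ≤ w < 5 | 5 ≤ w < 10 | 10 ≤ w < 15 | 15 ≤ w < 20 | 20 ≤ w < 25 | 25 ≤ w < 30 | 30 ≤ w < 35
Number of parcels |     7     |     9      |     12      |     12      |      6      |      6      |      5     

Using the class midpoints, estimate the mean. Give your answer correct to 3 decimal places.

Midpoints: 2.5, 7.5, 12.5, 17.5, 22.5, 27.5, 32.5
Σfm = 7×2.5 + 9×7.5 + 12×12.5 + 12×17.5 + 6×22.5 + 6×27.5 + 5×32.5 = 907.5
n = Σf = 57
Mean = 907.5 / 57 = 15.9211

15.921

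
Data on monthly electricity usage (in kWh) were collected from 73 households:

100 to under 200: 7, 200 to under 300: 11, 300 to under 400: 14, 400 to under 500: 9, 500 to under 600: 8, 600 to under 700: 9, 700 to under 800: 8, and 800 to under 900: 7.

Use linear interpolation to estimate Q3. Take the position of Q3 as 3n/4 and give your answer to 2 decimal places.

Cumulative frequencies: 7, 18, 32, 41, 49, 58, 66, 73
n = 73; position = 3n/4 = 54.75.
This falls in the class 600 to under 700: L = 600, F = 49, f = 9, h = 100.
Upper quartile ≈ 600 + ((54.75 − 49) / 9) × 100 = 663.8889

663.89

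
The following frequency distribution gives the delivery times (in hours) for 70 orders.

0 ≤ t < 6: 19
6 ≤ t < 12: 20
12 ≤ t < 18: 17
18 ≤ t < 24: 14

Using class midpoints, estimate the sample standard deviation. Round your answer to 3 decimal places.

6.555

Midpoints: 3, 9, 15, 21
n = 70, Σfm = 786, mean = 11.2286
Σfm² = 11790
Σf(m − x̄)² = Σfm² − (Σfm)²/n = 11790 − 786²/70 = 2964.3429
Sample variance = 2964.3429 / 69 = 42.9615
Standard deviation = √42.9615 = 6.5545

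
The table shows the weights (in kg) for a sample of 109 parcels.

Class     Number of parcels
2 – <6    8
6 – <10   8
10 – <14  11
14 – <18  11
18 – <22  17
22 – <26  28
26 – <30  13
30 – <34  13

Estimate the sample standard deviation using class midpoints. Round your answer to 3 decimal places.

Midpoints: 4, 8, 12, 16, 20, 24, 28, 32
n = 109, Σfm = 2196, mean = 20.1468
Σfm² = 51472
Σf(m − x̄)² = Σfm² − (Σfm)²/n = 51472 − 2196²/109 = 7229.6514
Sample variance = 7229.6514 / 108 = 66.9412
Standard deviation = √66.9412 = 8.1818

8.182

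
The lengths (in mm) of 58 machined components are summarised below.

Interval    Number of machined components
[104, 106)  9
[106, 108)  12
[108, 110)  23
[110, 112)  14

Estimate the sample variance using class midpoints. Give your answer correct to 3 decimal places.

4.041

Midpoints: 105, 107, 109, 111
n = 58, Σfm = 6290, mean = 108.4483
Σfm² = 682370
Σf(m − x̄)² = Σfm² − (Σfm)²/n = 682370 − 6290²/58 = 230.3448
Sample variance = 230.3448 / 57 = 4.0411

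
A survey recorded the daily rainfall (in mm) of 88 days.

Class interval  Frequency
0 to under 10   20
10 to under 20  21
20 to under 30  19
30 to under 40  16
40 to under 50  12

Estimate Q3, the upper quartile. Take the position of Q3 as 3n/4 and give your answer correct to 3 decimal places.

33.750

Cumulative frequencies: 20, 41, 60, 76, 88
n = 88; position = 3n/4 = 66.
This falls in the class 30 to under 40: L = 30, F = 60, f = 16, h = 10.
Upper quartile ≈ 30 + ((66 − 60) / 16) × 10 = 33.7500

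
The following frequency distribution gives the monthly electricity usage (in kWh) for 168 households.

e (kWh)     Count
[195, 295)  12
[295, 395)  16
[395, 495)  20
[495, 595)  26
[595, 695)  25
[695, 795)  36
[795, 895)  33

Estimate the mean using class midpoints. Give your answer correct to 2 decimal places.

609.29

Midpoints: 245, 345, 445, 545, 645, 745, 845
Σfm = 12×245 + 16×345 + 20×445 + 26×545 + 25×645 + 36×745 + 33×845 = 102360
n = Σf = 168
Mean = 102360 / 168 = 609.2857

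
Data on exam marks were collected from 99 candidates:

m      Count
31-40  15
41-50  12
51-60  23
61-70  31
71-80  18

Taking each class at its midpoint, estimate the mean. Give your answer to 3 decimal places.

Midpoints: 35.5, 45.5, 55.5, 65.5, 75.5
Σfm = 15×35.5 + 12×45.5 + 23×55.5 + 31×65.5 + 18×75.5 = 5744.5
n = Σf = 99
Mean = 5744.5 / 99 = 58.0253

58.025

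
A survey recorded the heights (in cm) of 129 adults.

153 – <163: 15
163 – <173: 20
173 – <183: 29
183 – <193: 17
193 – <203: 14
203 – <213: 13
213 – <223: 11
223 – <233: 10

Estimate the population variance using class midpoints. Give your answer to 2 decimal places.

Midpoints: 158, 168, 178, 188, 198, 208, 218, 228
n = 129, Σfm = 24242, mean = 187.9225
Σfm² = 4612516
Σf(m − x̄)² = Σfm² − (Σfm)²/n = 4612516 − 24242²/129 = 56899.2248
Population variance = 56899.2248 / 129 = 441.0793

441.08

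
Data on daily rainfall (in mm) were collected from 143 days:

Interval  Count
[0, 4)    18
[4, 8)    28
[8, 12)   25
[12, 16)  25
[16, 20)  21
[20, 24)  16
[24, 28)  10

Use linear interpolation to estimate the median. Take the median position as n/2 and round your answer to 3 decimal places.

Cumulative frequencies: 18, 46, 71, 96, 117, 133, 143
n = 143; position = n/2 = 71.5.
This falls in the class [12, 16): L = 12, F = 71, f = 25, h = 4.
Median ≈ 12 + ((71.5 − 71) / 25) × 4 = 12.0800

12.080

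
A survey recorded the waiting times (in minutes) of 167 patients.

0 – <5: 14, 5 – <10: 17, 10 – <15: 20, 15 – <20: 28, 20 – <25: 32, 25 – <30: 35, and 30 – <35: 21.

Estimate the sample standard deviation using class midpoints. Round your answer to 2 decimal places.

9.07

Midpoints: 2.5, 7.5, 12.5, 17.5, 22.5, 27.5, 32.5
n = 167, Σfm = 3267.5, mean = 19.5659
Σfm² = 77593.75
Σf(m − x̄)² = Σfm² − (Σfm)²/n = 77593.75 − 3267.5²/167 = 13662.2754
Sample variance = 13662.2754 / 166 = 82.3029
Standard deviation = √82.3029 = 9.0721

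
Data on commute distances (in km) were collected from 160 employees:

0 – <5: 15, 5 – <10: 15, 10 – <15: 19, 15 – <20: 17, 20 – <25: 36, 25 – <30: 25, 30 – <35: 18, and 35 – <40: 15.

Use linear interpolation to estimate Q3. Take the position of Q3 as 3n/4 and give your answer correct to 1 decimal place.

Cumulative frequencies: 15, 30, 49, 66, 102, 127, 145, 160
n = 160; position = 3n/4 = 120.
This falls in the class 25 – <30: L = 25, F = 102, f = 25, h = 5.
Upper quartile ≈ 25 + ((120 − 102) / 25) × 5 = 28.6000

28.6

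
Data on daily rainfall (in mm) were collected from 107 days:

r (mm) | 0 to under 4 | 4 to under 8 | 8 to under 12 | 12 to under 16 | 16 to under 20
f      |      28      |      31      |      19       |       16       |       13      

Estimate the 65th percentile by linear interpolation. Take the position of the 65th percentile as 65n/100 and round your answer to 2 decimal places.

Cumulative frequencies: 28, 59, 78, 94, 107
n = 107; position = 65n/100 = 69.55.
This falls in the class 8 to under 12: L = 8, F = 59, f = 19, h = 4.
65th percentile ≈ 8 + ((69.55 − 59) / 19) × 4 = 10.2211

10.22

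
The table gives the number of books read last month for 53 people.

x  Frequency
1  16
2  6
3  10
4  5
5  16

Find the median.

3

Cumulative frequencies: 16, 22, 32, 37, 53
n = 53, so the median is the value in position (n+1)/2 = 27.
Position 27 falls at value 3.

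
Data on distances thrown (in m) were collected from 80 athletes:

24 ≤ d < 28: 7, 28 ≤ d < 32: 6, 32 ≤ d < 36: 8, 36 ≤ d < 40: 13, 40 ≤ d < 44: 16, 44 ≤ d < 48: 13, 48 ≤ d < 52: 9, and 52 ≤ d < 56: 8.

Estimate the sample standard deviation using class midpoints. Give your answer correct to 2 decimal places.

Midpoints: 26, 30, 34, 38, 42, 46, 50, 54
n = 80, Σfm = 3280, mean = 41.0000
Σfm² = 139712
Σf(m − x̄)² = Σfm² − (Σfm)²/n = 139712 − 3280²/80 = 5232.0000
Sample variance = 5232.0000 / 79 = 66.2278
Standard deviation = √66.2278 = 8.1380

8.14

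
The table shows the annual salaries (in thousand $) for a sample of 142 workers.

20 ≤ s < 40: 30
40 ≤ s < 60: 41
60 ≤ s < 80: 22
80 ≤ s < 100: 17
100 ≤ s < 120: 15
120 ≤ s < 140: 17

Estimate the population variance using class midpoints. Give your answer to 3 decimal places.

Midpoints: 30, 50, 70, 90, 110, 130
n = 142, Σfm = 9880, mean = 69.5775
Σfm² = 843800
Σf(m − x̄)² = Σfm² − (Σfm)²/n = 843800 − 9880²/142 = 156374.6479
Population variance = 156374.6479 / 142 = 1101.2299

1101.230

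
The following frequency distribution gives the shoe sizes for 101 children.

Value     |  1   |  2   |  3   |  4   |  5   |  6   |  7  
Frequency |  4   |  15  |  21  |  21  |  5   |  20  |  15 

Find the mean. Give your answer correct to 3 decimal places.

Values: 1, 2, 3, 4, 5, 6, 7
Σfx = 4×1 + 15×2 + 21×3 + 21×4 + 5×5 + 20×6 + 15×7 = 431
n = Σf = 101
Mean = 431 / 101 = 4.2673

4.267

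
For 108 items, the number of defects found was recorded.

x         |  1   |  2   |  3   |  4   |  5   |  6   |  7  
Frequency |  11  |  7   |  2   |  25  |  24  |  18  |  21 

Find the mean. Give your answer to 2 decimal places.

4.69

Values: 1, 2, 3, 4, 5, 6, 7
Σfx = 11×1 + 7×2 + 2×3 + 25×4 + 24×5 + 18×6 + 21×7 = 506
n = Σf = 108
Mean = 506 / 108 = 4.6852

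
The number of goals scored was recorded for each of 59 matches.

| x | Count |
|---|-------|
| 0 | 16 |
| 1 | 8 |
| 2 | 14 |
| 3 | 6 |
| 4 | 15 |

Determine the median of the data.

2

Cumulative frequencies: 16, 24, 38, 44, 59
n = 59, so the median is the value in position (n+1)/2 = 30.
Position 30 falls at value 2.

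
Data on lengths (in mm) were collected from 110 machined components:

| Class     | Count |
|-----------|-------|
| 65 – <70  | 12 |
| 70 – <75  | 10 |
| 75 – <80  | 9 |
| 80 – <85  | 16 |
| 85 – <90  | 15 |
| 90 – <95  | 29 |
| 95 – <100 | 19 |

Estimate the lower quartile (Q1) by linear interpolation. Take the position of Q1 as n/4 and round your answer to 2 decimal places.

Cumulative frequencies: 12, 22, 31, 47, 62, 91, 110
n = 110; position = n/4 = 27.5.
This falls in the class 75 – <80: L = 75, F = 22, f = 9, h = 5.
Lower quartile ≈ 75 + ((27.5 − 22) / 9) × 5 = 78.0556

78.06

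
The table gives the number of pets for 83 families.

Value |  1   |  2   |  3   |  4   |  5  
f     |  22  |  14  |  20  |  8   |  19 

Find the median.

Cumulative frequencies: 22, 36, 56, 64, 83
n = 83, so the median is the value in position (n+1)/2 = 42.
Position 42 falls at value 3.

3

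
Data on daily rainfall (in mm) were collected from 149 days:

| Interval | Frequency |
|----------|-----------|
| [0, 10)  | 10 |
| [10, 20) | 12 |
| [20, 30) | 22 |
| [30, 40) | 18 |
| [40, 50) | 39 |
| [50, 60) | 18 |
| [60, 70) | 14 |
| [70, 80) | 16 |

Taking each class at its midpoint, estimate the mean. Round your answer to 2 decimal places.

42.05

Midpoints: 5, 15, 25, 35, 45, 55, 65, 75
Σfm = 10×5 + 12×15 + 22×25 + 18×35 + 39×45 + 18×55 + 14×65 + 16×75 = 6265
n = Σf = 149
Mean = 6265 / 149 = 42.0470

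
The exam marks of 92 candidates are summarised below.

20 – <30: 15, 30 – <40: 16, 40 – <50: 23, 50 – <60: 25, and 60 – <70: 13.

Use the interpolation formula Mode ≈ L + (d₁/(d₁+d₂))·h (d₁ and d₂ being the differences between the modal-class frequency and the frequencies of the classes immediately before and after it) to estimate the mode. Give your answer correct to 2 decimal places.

Modal class: 50 – <60 (highest frequency 25).
d₁ = 25 − 23 = 2, d₂ = 25 − 13 = 12
Mode ≈ 50 + (2/(2+12)) × 10 = 50 + 1.4286 = 51.4286

51.43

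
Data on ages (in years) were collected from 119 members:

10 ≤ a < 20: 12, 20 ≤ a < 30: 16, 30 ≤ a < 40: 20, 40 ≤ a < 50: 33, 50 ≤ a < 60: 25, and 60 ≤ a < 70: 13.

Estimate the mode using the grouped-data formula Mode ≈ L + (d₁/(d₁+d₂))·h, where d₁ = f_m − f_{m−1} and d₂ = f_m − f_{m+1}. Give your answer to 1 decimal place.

Modal class: 40 ≤ a < 50 (highest frequency 33).
d₁ = 33 − 20 = 13, d₂ = 33 − 25 = 8
Mode ≈ 40 + (13/(13+8)) × 10 = 40 + 6.1905 = 46.1905

46.2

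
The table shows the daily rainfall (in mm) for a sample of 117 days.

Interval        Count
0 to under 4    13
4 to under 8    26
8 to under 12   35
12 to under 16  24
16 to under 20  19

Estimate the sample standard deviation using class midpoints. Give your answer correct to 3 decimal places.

Midpoints: 2, 6, 10, 14, 18
n = 117, Σfm = 1210, mean = 10.3419
Σfm² = 15348
Σf(m − x̄)² = Σfm² − (Σfm)²/n = 15348 − 1210²/117 = 2834.3248
Sample variance = 2834.3248 / 116 = 24.4338
Standard deviation = √24.4338 = 4.9431

4.943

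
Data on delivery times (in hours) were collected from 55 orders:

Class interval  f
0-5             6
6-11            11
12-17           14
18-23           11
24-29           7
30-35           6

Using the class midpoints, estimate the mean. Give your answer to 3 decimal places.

16.682

Midpoints: 2.5, 8.5, 14.5, 20.5, 26.5, 32.5
Σfm = 6×2.5 + 11×8.5 + 14×14.5 + 11×20.5 + 7×26.5 + 6×32.5 = 917.5
n = Σf = 55
Mean = 917.5 / 55 = 16.6818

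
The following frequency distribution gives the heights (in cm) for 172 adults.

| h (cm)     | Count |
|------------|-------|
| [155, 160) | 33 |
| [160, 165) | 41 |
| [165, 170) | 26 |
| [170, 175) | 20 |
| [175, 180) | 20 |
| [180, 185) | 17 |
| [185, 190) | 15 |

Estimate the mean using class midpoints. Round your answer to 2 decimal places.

169.36

Midpoints: 157.5, 162.5, 167.5, 172.5, 177.5, 182.5, 187.5
Σfm = 33×157.5 + 41×162.5 + 26×167.5 + 20×172.5 + 20×177.5 + 17×182.5 + 15×187.5 = 29130
n = Σf = 172
Mean = 29130 / 172 = 169.3605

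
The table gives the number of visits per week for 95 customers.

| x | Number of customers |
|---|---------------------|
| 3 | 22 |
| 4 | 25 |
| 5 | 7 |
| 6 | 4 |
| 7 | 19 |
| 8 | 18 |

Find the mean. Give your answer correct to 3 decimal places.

Values: 3, 4, 5, 6, 7, 8
Σfx = 22×3 + 25×4 + 7×5 + 4×6 + 19×7 + 18×8 = 502
n = Σf = 95
Mean = 502 / 95 = 5.2842

5.284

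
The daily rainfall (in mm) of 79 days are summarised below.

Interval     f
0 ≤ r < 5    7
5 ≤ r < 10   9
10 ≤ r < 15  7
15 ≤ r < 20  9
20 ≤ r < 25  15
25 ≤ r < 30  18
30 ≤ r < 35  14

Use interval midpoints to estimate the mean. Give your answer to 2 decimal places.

20.47

Midpoints: 2.5, 7.5, 12.5, 17.5, 22.5, 27.5, 32.5
Σfm = 7×2.5 + 9×7.5 + 7×12.5 + 9×17.5 + 15×22.5 + 18×27.5 + 14×32.5 = 1617.5
n = Σf = 79
Mean = 1617.5 / 79 = 20.4747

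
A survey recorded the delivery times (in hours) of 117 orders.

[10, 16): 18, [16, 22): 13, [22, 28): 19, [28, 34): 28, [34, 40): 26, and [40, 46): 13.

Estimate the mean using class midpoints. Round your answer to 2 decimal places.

28.59

Midpoints: 13, 19, 25, 31, 37, 43
Σfm = 18×13 + 13×19 + 19×25 + 28×31 + 26×37 + 13×43 = 3345
n = Σf = 117
Mean = 3345 / 117 = 28.5897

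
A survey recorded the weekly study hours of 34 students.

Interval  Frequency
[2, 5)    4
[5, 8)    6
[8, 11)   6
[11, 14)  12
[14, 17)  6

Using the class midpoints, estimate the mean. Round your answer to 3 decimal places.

10.382

Midpoints: 3.5, 6.5, 9.5, 12.5, 15.5
Σfm = 4×3.5 + 6×6.5 + 6×9.5 + 12×12.5 + 6×15.5 = 353
n = Σf = 34
Mean = 353 / 34 = 10.3824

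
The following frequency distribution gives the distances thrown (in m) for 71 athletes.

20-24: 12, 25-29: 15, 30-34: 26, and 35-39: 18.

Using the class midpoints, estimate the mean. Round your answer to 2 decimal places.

30.52

Midpoints: 22, 27, 32, 37
Σfm = 12×22 + 15×27 + 26×32 + 18×37 = 2167
n = Σf = 71
Mean = 2167 / 71 = 30.5211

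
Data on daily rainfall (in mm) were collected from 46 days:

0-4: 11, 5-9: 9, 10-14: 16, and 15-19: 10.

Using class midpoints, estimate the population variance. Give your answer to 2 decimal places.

Midpoints: 2, 7, 12, 17
n = 46, Σfm = 447, mean = 9.7174
Σfm² = 5679
Σf(m − x̄)² = Σfm² − (Σfm)²/n = 5679 − 447²/46 = 1335.3261
Population variance = 1335.3261 / 46 = 29.0288

29.03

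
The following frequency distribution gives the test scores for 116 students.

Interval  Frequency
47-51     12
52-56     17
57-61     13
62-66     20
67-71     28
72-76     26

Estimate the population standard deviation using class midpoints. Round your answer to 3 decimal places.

Midpoints: 49, 54, 59, 64, 69, 74
n = 116, Σfm = 7409, mean = 63.8707
Σfm² = 481241
Σf(m − x̄)² = Σfm² − (Σfm)²/n = 481241 − 7409²/116 = 8023.0603
Population variance = 8023.0603 / 116 = 69.1643
Standard deviation = √69.1643 = 8.3165

8.317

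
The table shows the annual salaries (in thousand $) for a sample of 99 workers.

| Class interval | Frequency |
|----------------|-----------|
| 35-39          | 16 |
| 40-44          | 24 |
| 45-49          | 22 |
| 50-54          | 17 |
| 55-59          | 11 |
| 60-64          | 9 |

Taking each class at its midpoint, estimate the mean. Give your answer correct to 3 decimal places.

47.505

Midpoints: 37, 42, 47, 52, 57, 62
Σfm = 16×37 + 24×42 + 22×47 + 17×52 + 11×57 + 9×62 = 4703
n = Σf = 99
Mean = 4703 / 99 = 47.5051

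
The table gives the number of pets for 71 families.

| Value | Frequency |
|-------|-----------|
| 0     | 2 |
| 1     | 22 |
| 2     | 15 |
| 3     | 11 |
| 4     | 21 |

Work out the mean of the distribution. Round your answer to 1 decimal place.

2.4

Values: 0, 1, 2, 3, 4
Σfx = 2×0 + 22×1 + 15×2 + 11×3 + 21×4 = 169
n = Σf = 71
Mean = 169 / 71 = 2.3803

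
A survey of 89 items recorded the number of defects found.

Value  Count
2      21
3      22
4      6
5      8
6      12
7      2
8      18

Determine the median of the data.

4

Cumulative frequencies: 21, 43, 49, 57, 69, 71, 89
n = 89, so the median is the value in position (n+1)/2 = 45.
Position 45 falls at value 4.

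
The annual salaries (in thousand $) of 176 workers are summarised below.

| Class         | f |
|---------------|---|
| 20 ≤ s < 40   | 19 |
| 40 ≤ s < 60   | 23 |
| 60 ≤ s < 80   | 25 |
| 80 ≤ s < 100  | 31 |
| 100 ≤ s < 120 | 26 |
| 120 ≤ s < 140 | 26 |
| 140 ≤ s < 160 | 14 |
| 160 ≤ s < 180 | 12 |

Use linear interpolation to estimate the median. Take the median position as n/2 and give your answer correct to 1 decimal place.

93.5

Cumulative frequencies: 19, 42, 67, 98, 124, 150, 164, 176
n = 176; position = n/2 = 88.
This falls in the class 80 ≤ s < 100: L = 80, F = 67, f = 31, h = 20.
Median ≈ 80 + ((88 − 67) / 31) × 20 = 93.5484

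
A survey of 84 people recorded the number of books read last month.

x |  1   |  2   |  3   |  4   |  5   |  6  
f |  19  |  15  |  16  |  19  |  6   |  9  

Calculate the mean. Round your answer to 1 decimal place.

Values: 1, 2, 3, 4, 5, 6
Σfx = 19×1 + 15×2 + 16×3 + 19×4 + 6×5 + 9×6 = 257
n = Σf = 84
Mean = 257 / 84 = 3.0595

3.1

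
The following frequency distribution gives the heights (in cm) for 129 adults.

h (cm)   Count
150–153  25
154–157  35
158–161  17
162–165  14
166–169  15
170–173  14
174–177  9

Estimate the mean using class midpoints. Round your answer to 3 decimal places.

160.647

Midpoints: 151.5, 155.5, 159.5, 163.5, 167.5, 171.5, 175.5
Σfm = 25×151.5 + 35×155.5 + 17×159.5 + 14×163.5 + 15×167.5 + 14×171.5 + 9×175.5 = 20723.5
n = Σf = 129
Mean = 20723.5 / 129 = 160.6473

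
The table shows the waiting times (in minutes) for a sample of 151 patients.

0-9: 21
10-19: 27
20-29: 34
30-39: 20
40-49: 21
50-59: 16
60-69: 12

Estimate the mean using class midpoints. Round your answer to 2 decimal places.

30.39

Midpoints: 4.5, 14.5, 24.5, 34.5, 44.5, 54.5, 64.5
Σfm = 21×4.5 + 27×14.5 + 34×24.5 + 20×34.5 + 21×44.5 + 16×54.5 + 12×64.5 = 4589.5
n = Σf = 151
Mean = 4589.5 / 151 = 30.3940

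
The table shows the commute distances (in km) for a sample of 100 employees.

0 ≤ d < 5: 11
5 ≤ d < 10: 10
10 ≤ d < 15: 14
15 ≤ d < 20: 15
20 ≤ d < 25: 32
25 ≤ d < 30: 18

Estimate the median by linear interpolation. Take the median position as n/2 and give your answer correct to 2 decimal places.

Cumulative frequencies: 11, 21, 35, 50, 82, 100
n = 100; position = n/2 = 50.
This falls in the class 15 ≤ d < 20: L = 15, F = 35, f = 15, h = 5.
Median ≈ 15 + ((50 − 35) / 15) × 5 = 20.0000

20.00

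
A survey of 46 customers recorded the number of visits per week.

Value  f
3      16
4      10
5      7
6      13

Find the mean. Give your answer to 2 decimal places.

4.37

Values: 3, 4, 5, 6
Σfx = 16×3 + 10×4 + 7×5 + 13×6 = 201
n = Σf = 46
Mean = 201 / 46 = 4.3696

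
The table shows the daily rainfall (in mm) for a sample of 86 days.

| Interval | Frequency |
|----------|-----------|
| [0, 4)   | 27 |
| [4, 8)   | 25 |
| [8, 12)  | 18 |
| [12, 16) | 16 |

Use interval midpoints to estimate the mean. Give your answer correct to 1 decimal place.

Midpoints: 2, 6, 10, 14
Σfm = 27×2 + 25×6 + 18×10 + 16×14 = 608
n = Σf = 86
Mean = 608 / 86 = 7.0698

7.1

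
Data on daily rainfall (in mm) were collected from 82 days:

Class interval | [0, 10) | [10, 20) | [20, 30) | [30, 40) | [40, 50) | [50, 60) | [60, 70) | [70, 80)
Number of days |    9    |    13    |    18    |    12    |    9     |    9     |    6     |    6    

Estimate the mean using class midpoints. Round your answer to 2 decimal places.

34.76

Midpoints: 5, 15, 25, 35, 45, 55, 65, 75
Σfm = 9×5 + 13×15 + 18×25 + 12×35 + 9×45 + 9×55 + 6×65 + 6×75 = 2850
n = Σf = 82
Mean = 2850 / 82 = 34.7561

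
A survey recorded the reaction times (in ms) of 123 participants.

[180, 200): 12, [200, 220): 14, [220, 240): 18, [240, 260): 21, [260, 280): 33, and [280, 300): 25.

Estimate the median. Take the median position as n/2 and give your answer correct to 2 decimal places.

256.67

Cumulative frequencies: 12, 26, 44, 65, 98, 123
n = 123; position = n/2 = 61.5.
This falls in the class [240, 260): L = 240, F = 44, f = 21, h = 20.
Median ≈ 240 + ((61.5 − 44) / 21) × 20 = 256.6667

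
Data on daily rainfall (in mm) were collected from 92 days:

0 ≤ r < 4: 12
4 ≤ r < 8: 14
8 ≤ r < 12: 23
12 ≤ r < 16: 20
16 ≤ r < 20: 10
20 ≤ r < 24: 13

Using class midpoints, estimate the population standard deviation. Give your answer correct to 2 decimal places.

6.20

Midpoints: 2, 6, 10, 14, 18, 22
n = 92, Σfm = 1084, mean = 11.7826
Σfm² = 16304
Σf(m − x̄)² = Σfm² − (Σfm)²/n = 16304 − 1084²/92 = 3531.6522
Population variance = 3531.6522 / 92 = 38.3875
Standard deviation = √38.3875 = 6.1958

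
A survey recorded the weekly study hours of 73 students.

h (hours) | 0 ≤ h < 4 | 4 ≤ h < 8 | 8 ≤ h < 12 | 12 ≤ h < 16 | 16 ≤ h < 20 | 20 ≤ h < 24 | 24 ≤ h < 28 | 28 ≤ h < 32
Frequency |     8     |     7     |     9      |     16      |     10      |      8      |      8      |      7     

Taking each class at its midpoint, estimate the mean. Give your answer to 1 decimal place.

Midpoints: 2, 6, 10, 14, 18, 22, 26, 30
Σfm = 8×2 + 7×6 + 9×10 + 16×14 + 10×18 + 8×22 + 8×26 + 7×30 = 1146
n = Σf = 73
Mean = 1146 / 73 = 15.6986

15.7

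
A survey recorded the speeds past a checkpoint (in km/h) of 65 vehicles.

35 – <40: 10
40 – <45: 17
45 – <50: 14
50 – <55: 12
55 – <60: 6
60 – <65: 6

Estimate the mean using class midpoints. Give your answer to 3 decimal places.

Midpoints: 37.5, 42.5, 47.5, 52.5, 57.5, 62.5
Σfm = 10×37.5 + 17×42.5 + 14×47.5 + 12×52.5 + 6×57.5 + 6×62.5 = 3112.5
n = Σf = 65
Mean = 3112.5 / 65 = 47.8846

47.885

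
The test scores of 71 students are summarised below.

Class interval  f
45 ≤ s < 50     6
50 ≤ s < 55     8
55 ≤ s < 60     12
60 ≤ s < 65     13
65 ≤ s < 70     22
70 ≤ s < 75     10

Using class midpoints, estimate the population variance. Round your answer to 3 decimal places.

Midpoints: 47.5, 52.5, 57.5, 62.5, 67.5, 72.5
n = 71, Σfm = 4417.5, mean = 62.2183
Σfm² = 278843.75
Σf(m − x̄)² = Σfm² − (Σfm)²/n = 278843.75 − 4417.5²/71 = 3994.3662
Population variance = 3994.3662 / 71 = 56.2587

56.259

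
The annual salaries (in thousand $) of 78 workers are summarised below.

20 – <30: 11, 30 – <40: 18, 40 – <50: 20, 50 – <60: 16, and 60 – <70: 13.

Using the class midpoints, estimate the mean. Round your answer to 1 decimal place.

Midpoints: 25, 35, 45, 55, 65
Σfm = 11×25 + 18×35 + 20×45 + 16×55 + 13×65 = 3530
n = Σf = 78
Mean = 3530 / 78 = 45.2564

45.3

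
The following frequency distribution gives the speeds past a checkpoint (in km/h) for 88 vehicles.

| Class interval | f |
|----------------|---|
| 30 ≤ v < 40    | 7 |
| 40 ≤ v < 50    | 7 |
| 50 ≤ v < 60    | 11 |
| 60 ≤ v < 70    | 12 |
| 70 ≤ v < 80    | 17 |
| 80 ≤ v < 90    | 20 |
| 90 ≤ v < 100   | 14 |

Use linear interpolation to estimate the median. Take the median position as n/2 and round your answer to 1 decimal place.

Cumulative frequencies: 7, 14, 25, 37, 54, 74, 88
n = 88; position = n/2 = 44.
This falls in the class 70 ≤ v < 80: L = 70, F = 37, f = 17, h = 10.
Median ≈ 70 + ((44 − 37) / 17) × 10 = 74.1176

74.1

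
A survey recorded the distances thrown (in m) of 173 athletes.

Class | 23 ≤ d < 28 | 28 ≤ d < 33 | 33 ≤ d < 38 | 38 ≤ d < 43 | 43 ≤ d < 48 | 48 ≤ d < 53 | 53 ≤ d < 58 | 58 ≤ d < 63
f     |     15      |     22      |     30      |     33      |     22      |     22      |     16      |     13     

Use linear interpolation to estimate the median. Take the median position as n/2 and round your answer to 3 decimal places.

40.955

Cumulative frequencies: 15, 37, 67, 100, 122, 144, 160, 173
n = 173; position = n/2 = 86.5.
This falls in the class 38 ≤ d < 43: L = 38, F = 67, f = 33, h = 5.
Median ≈ 38 + ((86.5 − 67) / 33) × 5 = 40.9545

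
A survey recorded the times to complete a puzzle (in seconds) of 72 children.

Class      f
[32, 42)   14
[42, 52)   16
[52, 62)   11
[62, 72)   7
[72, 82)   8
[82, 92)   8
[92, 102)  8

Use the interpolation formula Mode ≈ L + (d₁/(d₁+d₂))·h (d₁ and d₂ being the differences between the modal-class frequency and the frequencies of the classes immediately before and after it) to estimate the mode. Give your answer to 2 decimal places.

44.86

Modal class: [42, 52) (highest frequency 16).
d₁ = 16 − 14 = 2, d₂ = 16 − 11 = 5
Mode ≈ 42 + (2/(2+5)) × 10 = 42 + 2.8571 = 44.8571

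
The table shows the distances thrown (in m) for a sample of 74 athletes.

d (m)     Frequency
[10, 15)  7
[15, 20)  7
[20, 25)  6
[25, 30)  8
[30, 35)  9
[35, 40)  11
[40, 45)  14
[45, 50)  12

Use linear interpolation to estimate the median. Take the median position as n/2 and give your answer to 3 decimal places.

35.000

Cumulative frequencies: 7, 14, 20, 28, 37, 48, 62, 74
n = 74; position = n/2 = 37.
This falls in the class [30, 35): L = 30, F = 28, f = 9, h = 5.
Median ≈ 30 + ((37 − 28) / 9) × 5 = 35.0000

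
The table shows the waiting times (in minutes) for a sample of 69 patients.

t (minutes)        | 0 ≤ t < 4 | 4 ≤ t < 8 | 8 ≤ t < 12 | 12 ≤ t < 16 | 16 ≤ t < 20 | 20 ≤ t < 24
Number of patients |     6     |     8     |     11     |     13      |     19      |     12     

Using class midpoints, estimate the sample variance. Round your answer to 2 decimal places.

Midpoints: 2, 6, 10, 14, 18, 22
n = 69, Σfm = 958, mean = 13.8841
Σfm² = 15924
Σf(m − x̄)² = Σfm² − (Σfm)²/n = 15924 − 958²/69 = 2623.0725
Sample variance = 2623.0725 / 68 = 38.5746

38.57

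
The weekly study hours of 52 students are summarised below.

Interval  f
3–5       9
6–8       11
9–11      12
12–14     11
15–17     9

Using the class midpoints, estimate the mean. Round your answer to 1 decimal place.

10.0

Midpoints: 4, 7, 10, 13, 16
Σfm = 9×4 + 11×7 + 12×10 + 11×13 + 9×16 = 520
n = Σf = 52
Mean = 520 / 52 = 10.0000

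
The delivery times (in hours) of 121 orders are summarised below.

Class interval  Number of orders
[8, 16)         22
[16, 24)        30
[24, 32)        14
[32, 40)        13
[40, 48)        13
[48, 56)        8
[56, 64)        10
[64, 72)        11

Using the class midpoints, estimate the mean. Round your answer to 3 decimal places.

33.554

Midpoints: 12, 20, 28, 36, 44, 52, 60, 68
Σfm = 22×12 + 30×20 + 14×28 + 13×36 + 13×44 + 8×52 + 10×60 + 11×68 = 4060
n = Σf = 121
Mean = 4060 / 121 = 33.5537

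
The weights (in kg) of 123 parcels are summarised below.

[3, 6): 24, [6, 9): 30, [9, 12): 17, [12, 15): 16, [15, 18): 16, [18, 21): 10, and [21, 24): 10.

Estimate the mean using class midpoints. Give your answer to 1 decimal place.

Midpoints: 4.5, 7.5, 10.5, 13.5, 16.5, 19.5, 22.5
Σfm = 24×4.5 + 30×7.5 + 17×10.5 + 16×13.5 + 16×16.5 + 10×19.5 + 10×22.5 = 1411.5
n = Σf = 123
Mean = 1411.5 / 123 = 11.4756

11.5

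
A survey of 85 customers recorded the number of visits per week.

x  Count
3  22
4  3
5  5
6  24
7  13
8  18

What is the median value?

6

Cumulative frequencies: 22, 25, 30, 54, 67, 85
n = 85, so the median is the value in position (n+1)/2 = 43.
Position 43 falls at value 6.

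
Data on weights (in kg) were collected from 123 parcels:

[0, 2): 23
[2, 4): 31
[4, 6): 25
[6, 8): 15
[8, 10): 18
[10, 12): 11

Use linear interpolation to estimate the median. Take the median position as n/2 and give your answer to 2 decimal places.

4.60

Cumulative frequencies: 23, 54, 79, 94, 112, 123
n = 123; position = n/2 = 61.5.
This falls in the class [4, 6): L = 4, F = 54, f = 25, h = 2.
Median ≈ 4 + ((61.5 − 54) / 25) × 2 = 4.6000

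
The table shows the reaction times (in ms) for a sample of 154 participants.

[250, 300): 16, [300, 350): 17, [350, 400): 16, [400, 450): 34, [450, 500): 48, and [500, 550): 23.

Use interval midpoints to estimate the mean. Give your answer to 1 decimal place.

Midpoints: 275, 325, 375, 425, 475, 525
Σfm = 16×275 + 17×325 + 16×375 + 34×425 + 48×475 + 23×525 = 65250
n = Σf = 154
Mean = 65250 / 154 = 423.7013

423.7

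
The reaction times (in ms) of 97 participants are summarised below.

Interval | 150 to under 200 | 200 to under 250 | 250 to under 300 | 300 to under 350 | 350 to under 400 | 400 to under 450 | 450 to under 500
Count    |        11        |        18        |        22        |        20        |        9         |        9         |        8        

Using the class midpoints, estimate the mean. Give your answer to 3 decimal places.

Midpoints: 175, 225, 275, 325, 375, 425, 475
Σfm = 11×175 + 18×225 + 22×275 + 20×325 + 9×375 + 9×425 + 8×475 = 29525
n = Σf = 97
Mean = 29525 / 97 = 304.3814

304.381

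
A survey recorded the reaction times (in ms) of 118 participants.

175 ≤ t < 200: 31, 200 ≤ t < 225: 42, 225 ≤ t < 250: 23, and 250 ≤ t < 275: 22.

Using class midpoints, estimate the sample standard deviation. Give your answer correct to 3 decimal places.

26.455

Midpoints: 187.5, 212.5, 237.5, 262.5
n = 118, Σfm = 25975, mean = 220.1271
Σfm² = 5799687.5
Σf(m − x̄)² = Σfm² − (Σfm)²/n = 5799687.5 − 25975²/118 = 81885.5932
Sample variance = 81885.5932 / 117 = 699.8769
Standard deviation = √699.8769 = 26.4552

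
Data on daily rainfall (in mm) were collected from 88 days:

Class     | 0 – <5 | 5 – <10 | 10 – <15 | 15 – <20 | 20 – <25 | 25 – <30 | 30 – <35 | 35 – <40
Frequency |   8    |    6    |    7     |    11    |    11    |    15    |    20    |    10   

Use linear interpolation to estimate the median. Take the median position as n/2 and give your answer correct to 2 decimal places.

Cumulative frequencies: 8, 14, 21, 32, 43, 58, 78, 88
n = 88; position = n/2 = 44.
This falls in the class 25 – <30: L = 25, F = 43, f = 15, h = 5.
Median ≈ 25 + ((44 − 43) / 15) × 5 = 25.3333

25.33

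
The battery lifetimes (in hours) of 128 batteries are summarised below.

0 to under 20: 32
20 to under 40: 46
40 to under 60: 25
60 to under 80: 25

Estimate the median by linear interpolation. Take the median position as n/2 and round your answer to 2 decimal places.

Cumulative frequencies: 32, 78, 103, 128
n = 128; position = n/2 = 64.
This falls in the class 20 to under 40: L = 20, F = 32, f = 46, h = 20.
Median ≈ 20 + ((64 − 32) / 46) × 20 = 33.9130

33.91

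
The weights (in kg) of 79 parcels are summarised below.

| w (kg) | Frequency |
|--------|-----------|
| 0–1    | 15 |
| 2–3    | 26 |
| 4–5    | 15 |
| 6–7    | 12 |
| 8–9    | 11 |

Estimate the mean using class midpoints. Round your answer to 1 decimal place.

Midpoints: 0.5, 2.5, 4.5, 6.5, 8.5
Σfm = 15×0.5 + 26×2.5 + 15×4.5 + 12×6.5 + 11×8.5 = 311.5
n = Σf = 79
Mean = 311.5 / 79 = 3.9430

3.9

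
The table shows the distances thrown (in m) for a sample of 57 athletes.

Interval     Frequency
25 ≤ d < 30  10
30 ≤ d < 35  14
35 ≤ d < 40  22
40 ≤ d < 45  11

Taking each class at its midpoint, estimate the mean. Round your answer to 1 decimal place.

Midpoints: 27.5, 32.5, 37.5, 42.5
Σfm = 10×27.5 + 14×32.5 + 22×37.5 + 11×42.5 = 2022.5
n = Σf = 57
Mean = 2022.5 / 57 = 35.4825

35.5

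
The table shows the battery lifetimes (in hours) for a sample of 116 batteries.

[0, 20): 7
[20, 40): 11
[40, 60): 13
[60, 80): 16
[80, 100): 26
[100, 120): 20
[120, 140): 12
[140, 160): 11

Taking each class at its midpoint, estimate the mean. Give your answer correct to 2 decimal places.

Midpoints: 10, 30, 50, 70, 90, 110, 130, 150
Σfm = 7×10 + 11×30 + 13×50 + 16×70 + 26×90 + 20×110 + 12×130 + 11×150 = 9920
n = Σf = 116
Mean = 9920 / 116 = 85.5172

85.52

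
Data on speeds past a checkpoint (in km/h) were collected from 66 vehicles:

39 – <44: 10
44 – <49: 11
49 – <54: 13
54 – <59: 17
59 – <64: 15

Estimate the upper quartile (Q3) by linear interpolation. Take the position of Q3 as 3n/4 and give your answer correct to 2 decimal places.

Cumulative frequencies: 10, 21, 34, 51, 66
n = 66; position = 3n/4 = 49.5.
This falls in the class 54 – <59: L = 54, F = 34, f = 17, h = 5.
Upper quartile ≈ 54 + ((49.5 − 34) / 17) × 5 = 58.5588

58.56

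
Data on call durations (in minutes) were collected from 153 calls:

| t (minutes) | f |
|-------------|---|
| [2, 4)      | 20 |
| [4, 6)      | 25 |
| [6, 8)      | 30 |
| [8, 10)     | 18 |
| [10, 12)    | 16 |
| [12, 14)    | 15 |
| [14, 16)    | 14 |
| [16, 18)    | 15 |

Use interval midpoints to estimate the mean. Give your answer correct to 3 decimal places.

Midpoints: 3, 5, 7, 9, 11, 13, 15, 17
Σfm = 20×3 + 25×5 + 30×7 + 18×9 + 16×11 + 15×13 + 14×15 + 15×17 = 1393
n = Σf = 153
Mean = 1393 / 153 = 9.1046

9.105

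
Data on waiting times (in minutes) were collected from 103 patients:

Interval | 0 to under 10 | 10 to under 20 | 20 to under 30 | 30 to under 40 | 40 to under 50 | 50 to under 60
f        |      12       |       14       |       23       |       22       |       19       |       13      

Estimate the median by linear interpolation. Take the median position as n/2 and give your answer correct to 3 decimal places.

Cumulative frequencies: 12, 26, 49, 71, 90, 103
n = 103; position = n/2 = 51.5.
This falls in the class 30 to under 40: L = 30, F = 49, f = 22, h = 10.
Median ≈ 30 + ((51.5 − 49) / 22) × 10 = 31.1364

31.136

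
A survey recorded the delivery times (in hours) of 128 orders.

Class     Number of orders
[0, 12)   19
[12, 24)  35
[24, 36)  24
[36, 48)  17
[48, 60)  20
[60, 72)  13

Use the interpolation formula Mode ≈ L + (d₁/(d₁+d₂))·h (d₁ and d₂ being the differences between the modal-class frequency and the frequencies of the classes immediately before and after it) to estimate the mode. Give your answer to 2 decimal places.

Modal class: [12, 24) (highest frequency 35).
d₁ = 35 − 19 = 16, d₂ = 35 − 24 = 11
Mode ≈ 12 + (16/(16+11)) × 12 = 12 + 7.1111 = 19.1111

19.11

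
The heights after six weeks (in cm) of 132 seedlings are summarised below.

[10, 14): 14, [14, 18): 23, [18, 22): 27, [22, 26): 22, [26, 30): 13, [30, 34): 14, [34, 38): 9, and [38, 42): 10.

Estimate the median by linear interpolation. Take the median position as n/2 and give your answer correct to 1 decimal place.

Cumulative frequencies: 14, 37, 64, 86, 99, 113, 122, 132
n = 132; position = n/2 = 66.
This falls in the class [22, 26): L = 22, F = 64, f = 22, h = 4.
Median ≈ 22 + ((66 − 64) / 22) × 4 = 22.3636

22.4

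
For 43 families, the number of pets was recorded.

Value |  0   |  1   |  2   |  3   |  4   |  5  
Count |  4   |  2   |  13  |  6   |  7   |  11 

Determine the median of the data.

3

Cumulative frequencies: 4, 6, 19, 25, 32, 43
n = 43, so the median is the value in position (n+1)/2 = 22.
Position 22 falls at value 3.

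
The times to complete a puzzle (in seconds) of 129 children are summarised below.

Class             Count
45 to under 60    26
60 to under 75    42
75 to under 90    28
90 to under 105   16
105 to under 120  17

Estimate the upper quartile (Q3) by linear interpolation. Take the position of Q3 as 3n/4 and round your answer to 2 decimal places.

90.70

Cumulative frequencies: 26, 68, 96, 112, 129
n = 129; position = 3n/4 = 96.75.
This falls in the class 90 to under 105: L = 90, F = 96, f = 16, h = 15.
Upper quartile ≈ 90 + ((96.75 − 96) / 16) × 15 = 90.7031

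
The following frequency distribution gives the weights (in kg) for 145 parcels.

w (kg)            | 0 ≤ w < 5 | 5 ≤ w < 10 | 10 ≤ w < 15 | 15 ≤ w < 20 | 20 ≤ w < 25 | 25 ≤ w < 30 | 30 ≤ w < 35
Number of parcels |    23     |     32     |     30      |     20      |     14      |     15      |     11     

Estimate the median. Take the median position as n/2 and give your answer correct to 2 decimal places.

12.92

Cumulative frequencies: 23, 55, 85, 105, 119, 134, 145
n = 145; position = n/2 = 72.5.
This falls in the class 10 ≤ w < 15: L = 10, F = 55, f = 30, h = 5.
Median ≈ 10 + ((72.5 − 55) / 30) × 5 = 12.9167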